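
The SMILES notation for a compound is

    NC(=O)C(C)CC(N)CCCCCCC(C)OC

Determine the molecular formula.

C14H30N2O2

Walk through each heavy atom and fill implicit hydrogens from standard valence (C 4, N 3, O 2, S 2, halogen 1):
  atom 1: N, bond orders sum to 1 (valence 3) → 2 H
  atom 2: C, bond orders sum to 4 (valence 4) → 0 H
  atom 3: O, bond orders sum to 2 (valence 2) → 0 H
  atom 4: C, bond orders sum to 3 (valence 4) → 1 H
  atom 5: C, bond orders sum to 1 (valence 4) → 3 H
  atom 6: C, bond orders sum to 2 (valence 4) → 2 H
  atom 7: C, bond orders sum to 3 (valence 4) → 1 H
  atom 8: N, bond orders sum to 1 (valence 3) → 2 H
  atom 9: C, bond orders sum to 2 (valence 4) → 2 H
  atom 10: C, bond orders sum to 2 (valence 4) → 2 H
  atom 11: C, bond orders sum to 2 (valence 4) → 2 H
  atom 12: C, bond orders sum to 2 (valence 4) → 2 H
  atom 13: C, bond orders sum to 2 (valence 4) → 2 H
  atom 14: C, bond orders sum to 2 (valence 4) → 2 H
  atom 15: C, bond orders sum to 3 (valence 4) → 1 H
  atom 16: C, bond orders sum to 1 (valence 4) → 3 H
  atom 17: O, bond orders sum to 2 (valence 2) → 0 H
  atom 18: C, bond orders sum to 1 (valence 4) → 3 H
Totals → C:14, H:30, N:2, O:2.
In Hill order: C14H30N2O2.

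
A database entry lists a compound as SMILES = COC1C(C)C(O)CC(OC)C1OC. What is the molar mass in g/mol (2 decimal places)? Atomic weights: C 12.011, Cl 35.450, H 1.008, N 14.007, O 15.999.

First, the molecular formula is C10H20O4 (counting implicit H from valence).
  C: 10 × 12.011 = 120.110
  H: 20 × 1.008 = 20.160
  O: 4 × 15.999 = 63.996
Sum: 10×12.011 + 20×1.008 + 4×15.999 = 204.266 → 204.27 g/mol.

204.27 g/mol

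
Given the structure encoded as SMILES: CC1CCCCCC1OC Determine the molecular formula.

Walk through each heavy atom and fill implicit hydrogens from standard valence (C 4, N 3, O 2, S 2, halogen 1):
  atom 1: C, bond orders sum to 1 (valence 4) → 3 H
  atom 2: C, bond orders sum to 3 (valence 4) → 1 H
  atom 3: C, bond orders sum to 2 (valence 4) → 2 H
  atom 4: C, bond orders sum to 2 (valence 4) → 2 H
  atom 5: C, bond orders sum to 2 (valence 4) → 2 H
  atom 6: C, bond orders sum to 2 (valence 4) → 2 H
  atom 7: C, bond orders sum to 2 (valence 4) → 2 H
  atom 8: C, bond orders sum to 3 (valence 4) → 1 H
  atom 9: O, bond orders sum to 2 (valence 2) → 0 H
  atom 10: C, bond orders sum to 1 (valence 4) → 3 H
Totals → C:9, H:18, O:1.

C9H18O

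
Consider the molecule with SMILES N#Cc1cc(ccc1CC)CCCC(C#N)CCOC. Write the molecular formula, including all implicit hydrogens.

C17H22N2O

Walk through each heavy atom and fill implicit hydrogens from standard valence (C 4, N 3, O 2, S 2, halogen 1); for lowercase aromatic atoms, an aromatic c carries 1 H when it has two neighbours and 0 H with three, and aromatic n carries 0 H:
  atom 1: N, bond orders sum to 3 (valence 3) → 0 H
  atom 2: C, bond orders sum to 4 (valence 4) → 0 H
  atom 3: aromatic c, 3 neighbours → 0 H
  atom 4: aromatic c, 2 neighbours → 1 H
  atom 5: aromatic c, 3 neighbours → 0 H
  atom 6: aromatic c, 2 neighbours → 1 H
  atom 7: aromatic c, 2 neighbours → 1 H
  atom 8: aromatic c, 3 neighbours → 0 H
  atom 9: C, bond orders sum to 2 (valence 4) → 2 H
  atom 10: C, bond orders sum to 1 (valence 4) → 3 H
  atom 11: C, bond orders sum to 2 (valence 4) → 2 H
  atom 12: C, bond orders sum to 2 (valence 4) → 2 H
  atom 13: C, bond orders sum to 2 (valence 4) → 2 H
  atom 14: C, bond orders sum to 3 (valence 4) → 1 H
  atom 15: C, bond orders sum to 4 (valence 4) → 0 H
  atom 16: N, bond orders sum to 3 (valence 3) → 0 H
  atom 17: C, bond orders sum to 2 (valence 4) → 2 H
  atom 18: C, bond orders sum to 2 (valence 4) → 2 H
  atom 19: O, bond orders sum to 2 (valence 2) → 0 H
  atom 20: C, bond orders sum to 1 (valence 4) → 3 H
Totals → C:17, H:22, N:2, O:1.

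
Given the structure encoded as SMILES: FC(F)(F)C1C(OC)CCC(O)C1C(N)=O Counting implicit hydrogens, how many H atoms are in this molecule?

Walk through each heavy atom and fill implicit hydrogens from standard valence (C 4, N 3, O 2, S 2, halogen 1):
  atom 1: F (halogen, monovalent) → 0 H
  atom 2: C, bond orders sum to 4 (valence 4) → 0 H
  atom 3: F (halogen, monovalent) → 0 H
  atom 4: F (halogen, monovalent) → 0 H
  atom 5: C, bond orders sum to 3 (valence 4) → 1 H
  atom 6: C, bond orders sum to 3 (valence 4) → 1 H
  atom 7: O, bond orders sum to 2 (valence 2) → 0 H
  atom 8: C, bond orders sum to 1 (valence 4) → 3 H
  atom 9: C, bond orders sum to 2 (valence 4) → 2 H
  atom 10: C, bond orders sum to 2 (valence 4) → 2 H
  atom 11: C, bond orders sum to 3 (valence 4) → 1 H
  atom 12: O, bond orders sum to 1 (valence 2) → 1 H
  atom 13: C, bond orders sum to 3 (valence 4) → 1 H
  atom 14: C, bond orders sum to 4 (valence 4) → 0 H
  atom 15: N, bond orders sum to 1 (valence 3) → 2 H
  atom 16: O, bond orders sum to 2 (valence 2) → 0 H
Total hydrogens: 14.

14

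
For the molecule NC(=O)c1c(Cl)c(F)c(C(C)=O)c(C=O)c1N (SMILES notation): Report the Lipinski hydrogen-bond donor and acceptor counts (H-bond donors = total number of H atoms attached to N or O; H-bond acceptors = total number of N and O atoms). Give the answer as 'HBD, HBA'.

4, 5

Donors: find every N or O and count the H atoms it carries.
  atom 1 (N): bond orders sum to 1 → 2 H
  atom 3 (O): bond orders sum to 2 → 0 H
  atom 12 (O): bond orders sum to 2 → 0 H
  atom 15 (O): bond orders sum to 2 → 0 H
  atom 17 (N): bond orders sum to 1 → 2 H
Lipinski HBD = 4.
Acceptors: N atoms = 2, O atoms = 3 → HBA = 5.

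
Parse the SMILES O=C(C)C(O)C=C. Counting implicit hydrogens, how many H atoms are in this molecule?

8

Walk through each heavy atom and fill implicit hydrogens from standard valence (C 4, N 3, O 2, S 2, halogen 1):
  atom 1: O, bond orders sum to 2 (valence 2) → 0 H
  atom 2: C, bond orders sum to 4 (valence 4) → 0 H
  atom 3: C, bond orders sum to 1 (valence 4) → 3 H
  atom 4: C, bond orders sum to 3 (valence 4) → 1 H
  atom 5: O, bond orders sum to 1 (valence 2) → 1 H
  atom 6: C, bond orders sum to 3 (valence 4) → 1 H
  atom 7: C, bond orders sum to 2 (valence 4) → 2 H
Total hydrogens: 8.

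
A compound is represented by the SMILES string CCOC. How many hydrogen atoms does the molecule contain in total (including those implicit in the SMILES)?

Walk through each heavy atom and fill implicit hydrogens from standard valence (C 4, N 3, O 2, S 2, halogen 1):
  atom 1: C, bond orders sum to 1 (valence 4) → 3 H
  atom 2: C, bond orders sum to 2 (valence 4) → 2 H
  atom 3: O, bond orders sum to 2 (valence 2) → 0 H
  atom 4: C, bond orders sum to 1 (valence 4) → 3 H
Total hydrogens: 8.

8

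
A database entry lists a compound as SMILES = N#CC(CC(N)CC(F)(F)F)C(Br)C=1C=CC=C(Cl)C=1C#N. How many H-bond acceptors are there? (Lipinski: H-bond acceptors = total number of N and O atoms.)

N atoms: 3; O atoms: 0.
Lipinski HBA = 3 + 0 = 3.

3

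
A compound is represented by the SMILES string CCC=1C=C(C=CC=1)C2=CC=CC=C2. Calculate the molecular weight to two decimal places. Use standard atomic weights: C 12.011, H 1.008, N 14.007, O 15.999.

First, the molecular formula is C14H14 (counting implicit H from valence).
  C: 14 × 12.011 = 168.154
  H: 14 × 1.008 = 14.112
Sum: 14×12.011 + 14×1.008 = 182.266 → 182.27 g/mol.

182.27 g/mol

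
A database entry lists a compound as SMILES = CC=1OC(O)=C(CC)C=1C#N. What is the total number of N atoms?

1

Scan the SMILES for N atoms (remember two-letter symbols like Cl and Br are single atoms).
Nitrogen count: 1.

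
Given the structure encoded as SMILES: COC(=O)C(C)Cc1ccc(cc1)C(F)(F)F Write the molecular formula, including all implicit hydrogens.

Walk through each heavy atom and fill implicit hydrogens from standard valence (C 4, N 3, O 2, S 2, halogen 1); for lowercase aromatic atoms, an aromatic c carries 1 H when it has two neighbours and 0 H with three, and aromatic n carries 0 H:
  atom 1: C, bond orders sum to 1 (valence 4) → 3 H
  atom 2: O, bond orders sum to 2 (valence 2) → 0 H
  atom 3: C, bond orders sum to 4 (valence 4) → 0 H
  atom 4: O, bond orders sum to 2 (valence 2) → 0 H
  atom 5: C, bond orders sum to 3 (valence 4) → 1 H
  atom 6: C, bond orders sum to 1 (valence 4) → 3 H
  atom 7: C, bond orders sum to 2 (valence 4) → 2 H
  atom 8: aromatic c, 3 neighbours → 0 H
  atom 9: aromatic c, 2 neighbours → 1 H
  atom 10: aromatic c, 2 neighbours → 1 H
  atom 11: aromatic c, 3 neighbours → 0 H
  atom 12: aromatic c, 2 neighbours → 1 H
  atom 13: aromatic c, 2 neighbours → 1 H
  atom 14: C, bond orders sum to 4 (valence 4) → 0 H
  atom 15: F (halogen, monovalent) → 0 H
  atom 16: F (halogen, monovalent) → 0 H
  atom 17: F (halogen, monovalent) → 0 H
Totals → C:12, H:13, F:3, O:2.
In Hill order: C12H13F3O2.

C12H13F3O2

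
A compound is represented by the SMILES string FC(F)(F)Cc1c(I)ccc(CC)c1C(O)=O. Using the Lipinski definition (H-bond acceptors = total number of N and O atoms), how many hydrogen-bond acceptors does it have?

2

N atoms: 0; O atoms: 2.
Lipinski HBA = 0 + 2 = 2.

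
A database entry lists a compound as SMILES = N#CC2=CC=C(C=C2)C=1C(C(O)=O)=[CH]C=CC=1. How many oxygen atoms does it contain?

Scan the SMILES for O atoms (remember two-letter symbols like Cl and Br are single atoms).
Oxygen count: 2.

2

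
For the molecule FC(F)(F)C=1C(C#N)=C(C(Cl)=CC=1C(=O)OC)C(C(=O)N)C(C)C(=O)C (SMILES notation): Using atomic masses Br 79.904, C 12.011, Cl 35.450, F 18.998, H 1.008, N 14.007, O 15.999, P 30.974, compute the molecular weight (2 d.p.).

First, the molecular formula is C16H14ClF3N2O4 (counting implicit H from valence).
  C: 16 × 12.011 = 192.176
  Cl: 1 × 35.450 = 35.450
  F: 3 × 18.998 = 56.994
  H: 14 × 1.008 = 14.112
  N: 2 × 14.007 = 28.014
  O: 4 × 15.999 = 63.996
Sum: 16×12.011 + 1×35.450 + 3×18.998 + 14×1.008 + 2×14.007 + 4×15.999 = 390.742 → 390.74 g/mol.

390.74 g/mol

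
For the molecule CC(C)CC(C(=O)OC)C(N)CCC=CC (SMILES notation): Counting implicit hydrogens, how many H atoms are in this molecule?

25

Walk through each heavy atom and fill implicit hydrogens from standard valence (C 4, N 3, O 2, S 2, halogen 1):
  atom 1: C, bond orders sum to 1 (valence 4) → 3 H
  atom 2: C, bond orders sum to 3 (valence 4) → 1 H
  atom 3: C, bond orders sum to 1 (valence 4) → 3 H
  atom 4: C, bond orders sum to 2 (valence 4) → 2 H
  atom 5: C, bond orders sum to 3 (valence 4) → 1 H
  atom 6: C, bond orders sum to 4 (valence 4) → 0 H
  atom 7: O, bond orders sum to 2 (valence 2) → 0 H
  atom 8: O, bond orders sum to 2 (valence 2) → 0 H
  atom 9: C, bond orders sum to 1 (valence 4) → 3 H
  atom 10: C, bond orders sum to 3 (valence 4) → 1 H
  atom 11: N, bond orders sum to 1 (valence 3) → 2 H
  atom 12: C, bond orders sum to 2 (valence 4) → 2 H
  atom 13: C, bond orders sum to 2 (valence 4) → 2 H
  atom 14: C, bond orders sum to 3 (valence 4) → 1 H
  atom 15: C, bond orders sum to 3 (valence 4) → 1 H
  atom 16: C, bond orders sum to 1 (valence 4) → 3 H
Total hydrogens: 25.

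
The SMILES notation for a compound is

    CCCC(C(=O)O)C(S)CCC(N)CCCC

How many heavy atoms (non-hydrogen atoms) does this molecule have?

Every atom symbol written in the SMILES (organic subset) is one heavy atom; implicit H are not written.
Heavy atoms by element → C:13, N:1, O:2, S:1.
Total: 17.

17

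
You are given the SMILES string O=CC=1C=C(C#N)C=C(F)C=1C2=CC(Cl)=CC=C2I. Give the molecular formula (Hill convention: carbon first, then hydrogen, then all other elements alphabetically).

Walk through each heavy atom and fill implicit hydrogens from standard valence (C 4, N 3, O 2, S 2, halogen 1):
  atom 1: O, bond orders sum to 2 (valence 2) → 0 H
  atom 2: C, bond orders sum to 3 (valence 4) → 1 H
  atom 3: C, bond orders sum to 4 (valence 4) → 0 H
  atom 4: C, bond orders sum to 3 (valence 4) → 1 H
  atom 5: C, bond orders sum to 4 (valence 4) → 0 H
  atom 6: C, bond orders sum to 4 (valence 4) → 0 H
  atom 7: N, bond orders sum to 3 (valence 3) → 0 H
  atom 8: C, bond orders sum to 3 (valence 4) → 1 H
  atom 9: C, bond orders sum to 4 (valence 4) → 0 H
  atom 10: F (halogen, monovalent) → 0 H
  atom 11: C, bond orders sum to 4 (valence 4) → 0 H
  atom 12: C, bond orders sum to 4 (valence 4) → 0 H
  atom 13: C, bond orders sum to 3 (valence 4) → 1 H
  atom 14: C, bond orders sum to 4 (valence 4) → 0 H
  atom 15: Cl (halogen, monovalent) → 0 H
  atom 16: C, bond orders sum to 3 (valence 4) → 1 H
  atom 17: C, bond orders sum to 3 (valence 4) → 1 H
  atom 18: C, bond orders sum to 4 (valence 4) → 0 H
  atom 19: I (halogen, monovalent) → 0 H
Totals → C:14, H:6, Cl:1, F:1, I:1, N:1, O:1.

C14H6ClFINO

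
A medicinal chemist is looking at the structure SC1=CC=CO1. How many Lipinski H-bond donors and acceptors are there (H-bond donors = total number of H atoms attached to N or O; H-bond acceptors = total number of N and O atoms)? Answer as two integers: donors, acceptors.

0, 1

Donors: find every N or O and count the H atoms it carries.
  atom 6 (O): bond orders sum to 2 → 0 H
Lipinski HBD = 0.
Acceptors: N atoms = 0, O atoms = 1 → HBA = 1.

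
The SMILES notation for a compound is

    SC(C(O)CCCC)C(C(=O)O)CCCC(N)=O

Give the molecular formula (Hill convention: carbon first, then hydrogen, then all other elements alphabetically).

Walk through each heavy atom and fill implicit hydrogens from standard valence (C 4, N 3, O 2, S 2, halogen 1):
  atom 1: S, bond orders sum to 1 (valence 2) → 1 H
  atom 2: C, bond orders sum to 3 (valence 4) → 1 H
  atom 3: C, bond orders sum to 3 (valence 4) → 1 H
  atom 4: O, bond orders sum to 1 (valence 2) → 1 H
  atom 5: C, bond orders sum to 2 (valence 4) → 2 H
  atom 6: C, bond orders sum to 2 (valence 4) → 2 H
  atom 7: C, bond orders sum to 2 (valence 4) → 2 H
  atom 8: C, bond orders sum to 1 (valence 4) → 3 H
  atom 9: C, bond orders sum to 3 (valence 4) → 1 H
  atom 10: C, bond orders sum to 4 (valence 4) → 0 H
  atom 11: O, bond orders sum to 2 (valence 2) → 0 H
  atom 12: O, bond orders sum to 1 (valence 2) → 1 H
  atom 13: C, bond orders sum to 2 (valence 4) → 2 H
  atom 14: C, bond orders sum to 2 (valence 4) → 2 H
  atom 15: C, bond orders sum to 2 (valence 4) → 2 H
  atom 16: C, bond orders sum to 4 (valence 4) → 0 H
  atom 17: N, bond orders sum to 1 (valence 3) → 2 H
  atom 18: O, bond orders sum to 2 (valence 2) → 0 H
Totals → C:12, H:23, N:1, O:4, S:1.

C12H23NO4S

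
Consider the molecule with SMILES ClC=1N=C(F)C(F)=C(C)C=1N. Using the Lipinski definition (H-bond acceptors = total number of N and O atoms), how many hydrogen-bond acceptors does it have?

N atoms: 2; O atoms: 0.
Lipinski HBA = 2 + 0 = 2.

2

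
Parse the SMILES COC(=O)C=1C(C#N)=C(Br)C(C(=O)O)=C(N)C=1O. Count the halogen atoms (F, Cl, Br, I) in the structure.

Halogen atoms appear at heavy-atom position 10 (1×Br).
Other groups present: 1 carboxylic acid, 1 ester, 1 hydroxyl, 1 nitrile, 1 primary amine.
Halogen count: 1.

1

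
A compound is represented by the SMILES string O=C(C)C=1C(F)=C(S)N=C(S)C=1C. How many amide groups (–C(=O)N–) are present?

0

Scan the SMILES for the amide motif — none present.
Groups that are present: 1 ketone, 2 thiol.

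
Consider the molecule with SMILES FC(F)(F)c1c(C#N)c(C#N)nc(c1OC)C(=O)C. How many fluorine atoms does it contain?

Scan the SMILES for F atoms (remember two-letter symbols like Cl and Br are single atoms).
Fluorine count: 3.

3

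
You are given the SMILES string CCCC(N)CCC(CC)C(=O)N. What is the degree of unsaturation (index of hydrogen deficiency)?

1

Degree of unsaturation = (number of rings) + (number of π bonds).
Ring closures in the SMILES: 0.
π bonds: 1 double bond (each 1 DoU) → 1 DoU from unsaturation.
Total DoU = 0 + 1 = 1.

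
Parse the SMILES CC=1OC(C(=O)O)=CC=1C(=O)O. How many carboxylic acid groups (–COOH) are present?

2

The carboxylic acid motif appears at heavy-atom positions 5, 10 in the SMILES.
Carboxylic acid count: 2.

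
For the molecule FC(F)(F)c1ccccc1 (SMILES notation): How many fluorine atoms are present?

3

Scan the SMILES for F atoms (remember two-letter symbols like Cl and Br are single atoms).
Fluorine count: 3.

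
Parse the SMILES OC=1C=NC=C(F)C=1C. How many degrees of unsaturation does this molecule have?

4

Degree of unsaturation = (number of rings) + (number of π bonds).
Ring closures in the SMILES: 1.
π bonds: 3 double bonds (each 1 DoU) → 3 DoU from unsaturation.
Total DoU = 1 + 3 = 4.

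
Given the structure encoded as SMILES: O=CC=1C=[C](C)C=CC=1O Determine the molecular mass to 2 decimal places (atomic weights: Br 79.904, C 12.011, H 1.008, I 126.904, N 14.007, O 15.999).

136.15 g/mol

First, the molecular formula is C8H8O2 (counting implicit H from valence).
  C: 8 × 12.011 = 96.088
  H: 8 × 1.008 = 8.064
  O: 2 × 15.999 = 31.998
Sum: 8×12.011 + 8×1.008 + 2×15.999 = 136.150 → 136.15 g/mol.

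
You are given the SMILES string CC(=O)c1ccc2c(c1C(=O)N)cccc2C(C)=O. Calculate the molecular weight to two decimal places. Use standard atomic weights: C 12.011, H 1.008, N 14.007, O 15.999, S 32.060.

255.27 g/mol

First, the molecular formula is C15H13NO3 (counting implicit H from valence).
  C: 15 × 12.011 = 180.165
  H: 13 × 1.008 = 13.104
  N: 1 × 14.007 = 14.007
  O: 3 × 15.999 = 47.997
Sum: 15×12.011 + 13×1.008 + 1×14.007 + 3×15.999 = 255.273 → 255.27 g/mol.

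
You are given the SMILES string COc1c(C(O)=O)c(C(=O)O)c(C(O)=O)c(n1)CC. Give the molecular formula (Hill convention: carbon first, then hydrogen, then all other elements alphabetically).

Walk through each heavy atom and fill implicit hydrogens from standard valence (C 4, N 3, O 2, S 2, halogen 1); for lowercase aromatic atoms, an aromatic c carries 1 H when it has two neighbours and 0 H with three, and aromatic n carries 0 H:
  atom 1: C, bond orders sum to 1 (valence 4) → 3 H
  atom 2: O, bond orders sum to 2 (valence 2) → 0 H
  atom 3: aromatic c, 3 neighbours → 0 H
  atom 4: aromatic c, 3 neighbours → 0 H
  atom 5: C, bond orders sum to 4 (valence 4) → 0 H
  atom 6: O, bond orders sum to 1 (valence 2) → 1 H
  atom 7: O, bond orders sum to 2 (valence 2) → 0 H
  atom 8: aromatic c, 3 neighbours → 0 H
  atom 9: C, bond orders sum to 4 (valence 4) → 0 H
  atom 10: O, bond orders sum to 2 (valence 2) → 0 H
  atom 11: O, bond orders sum to 1 (valence 2) → 1 H
  atom 12: aromatic c, 3 neighbours → 0 H
  atom 13: C, bond orders sum to 4 (valence 4) → 0 H
  atom 14: O, bond orders sum to 1 (valence 2) → 1 H
  atom 15: O, bond orders sum to 2 (valence 2) → 0 H
  atom 16: aromatic c, 3 neighbours → 0 H
  atom 17: aromatic n, 2 neighbours → 0 H
  atom 18: C, bond orders sum to 2 (valence 4) → 2 H
  atom 19: C, bond orders sum to 1 (valence 4) → 3 H
Totals → C:11, H:11, N:1, O:7.
In Hill order: C11H11NO7.

C11H11NO7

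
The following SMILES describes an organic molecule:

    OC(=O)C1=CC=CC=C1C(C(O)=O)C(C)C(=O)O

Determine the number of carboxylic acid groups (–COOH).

3

The carboxylic acid motif appears at heavy-atom positions 2, 11, 16 in the SMILES.
Carboxylic acid count: 3.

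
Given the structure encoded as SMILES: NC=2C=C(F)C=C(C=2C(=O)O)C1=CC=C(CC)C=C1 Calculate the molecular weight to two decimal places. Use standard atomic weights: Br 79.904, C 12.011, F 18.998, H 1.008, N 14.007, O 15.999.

259.28 g/mol

First, the molecular formula is C15H14FNO2 (counting implicit H from valence).
  C: 15 × 12.011 = 180.165
  F: 1 × 18.998 = 18.998
  H: 14 × 1.008 = 14.112
  N: 1 × 14.007 = 14.007
  O: 2 × 15.999 = 31.998
Sum: 15×12.011 + 1×18.998 + 14×1.008 + 1×14.007 + 2×15.999 = 259.280 → 259.28 g/mol.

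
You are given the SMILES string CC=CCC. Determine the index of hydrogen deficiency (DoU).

Degree of unsaturation = (number of rings) + (number of π bonds).
Ring closures in the SMILES: 0.
π bonds: 1 double bond (each 1 DoU) → 1 DoU from unsaturation.
Total DoU = 0 + 1 = 1.

1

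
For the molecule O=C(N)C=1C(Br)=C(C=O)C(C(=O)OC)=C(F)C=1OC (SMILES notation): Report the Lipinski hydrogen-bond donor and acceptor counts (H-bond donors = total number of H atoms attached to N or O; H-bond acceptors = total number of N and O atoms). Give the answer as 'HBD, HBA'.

2, 6

Donors: find every N or O and count the H atoms it carries.
  atom 1 (O): bond orders sum to 2 → 0 H
  atom 3 (N): bond orders sum to 1 → 2 H
  atom 9 (O): bond orders sum to 2 → 0 H
  atom 12 (O): bond orders sum to 2 → 0 H
  atom 13 (O): bond orders sum to 2 → 0 H
  atom 18 (O): bond orders sum to 2 → 0 H
Lipinski HBD = 2.
Acceptors: N atoms = 1, O atoms = 5 → HBA = 6.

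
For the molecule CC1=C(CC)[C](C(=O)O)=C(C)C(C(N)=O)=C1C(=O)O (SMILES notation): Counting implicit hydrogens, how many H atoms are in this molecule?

Walk through each heavy atom and fill implicit hydrogens from standard valence (C 4, N 3, O 2, S 2, halogen 1):
  atom 1: C, bond orders sum to 1 (valence 4) → 3 H
  atom 2: C, bond orders sum to 4 (valence 4) → 0 H
  atom 3: C, bond orders sum to 4 (valence 4) → 0 H
  atom 4: C, bond orders sum to 2 (valence 4) → 2 H
  atom 5: C, bond orders sum to 1 (valence 4) → 3 H
  atom 6: C with explicit H count 0
  atom 7: C, bond orders sum to 4 (valence 4) → 0 H
  atom 8: O, bond orders sum to 2 (valence 2) → 0 H
  atom 9: O, bond orders sum to 1 (valence 2) → 1 H
  atom 10: C, bond orders sum to 4 (valence 4) → 0 H
  atom 11: C, bond orders sum to 1 (valence 4) → 3 H
  atom 12: C, bond orders sum to 4 (valence 4) → 0 H
  atom 13: C, bond orders sum to 4 (valence 4) → 0 H
  atom 14: N, bond orders sum to 1 (valence 3) → 2 H
  atom 15: O, bond orders sum to 2 (valence 2) → 0 H
  atom 16: C, bond orders sum to 4 (valence 4) → 0 H
  atom 17: C, bond orders sum to 4 (valence 4) → 0 H
  atom 18: O, bond orders sum to 2 (valence 2) → 0 H
  atom 19: O, bond orders sum to 1 (valence 2) → 1 H
Total hydrogens: 15.

15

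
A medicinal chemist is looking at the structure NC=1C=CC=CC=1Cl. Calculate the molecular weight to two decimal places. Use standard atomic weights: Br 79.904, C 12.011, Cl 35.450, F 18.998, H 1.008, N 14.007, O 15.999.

First, the molecular formula is C6H6ClN (counting implicit H from valence).
  C: 6 × 12.011 = 72.066
  Cl: 1 × 35.450 = 35.450
  H: 6 × 1.008 = 6.048
  N: 1 × 14.007 = 14.007
Sum: 6×12.011 + 1×35.450 + 6×1.008 + 1×14.007 = 127.571 → 127.57 g/mol.

127.57 g/mol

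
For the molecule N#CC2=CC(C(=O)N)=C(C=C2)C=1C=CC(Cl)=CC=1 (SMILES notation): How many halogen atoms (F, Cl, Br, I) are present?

1

Halogen atoms appear at heavy-atom position 16 (1×Cl).
Other groups present: 1 amide, 1 nitrile.
Halogen count: 1.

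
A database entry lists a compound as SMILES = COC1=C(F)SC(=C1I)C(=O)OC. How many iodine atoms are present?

1

Scan the SMILES for I atoms (remember two-letter symbols like Cl and Br are single atoms).
Iodine count: 1.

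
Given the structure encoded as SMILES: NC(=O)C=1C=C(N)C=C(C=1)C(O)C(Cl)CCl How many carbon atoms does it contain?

Count every carbon token in the SMILES (each C, including those in ring-closure positions and inside branches).
Carbon count: 10.

10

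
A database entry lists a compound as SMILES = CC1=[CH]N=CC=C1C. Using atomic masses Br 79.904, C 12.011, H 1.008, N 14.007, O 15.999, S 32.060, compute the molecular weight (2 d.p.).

107.16 g/mol

First, the molecular formula is C7H9N (counting implicit H from valence).
  C: 7 × 12.011 = 84.077
  H: 9 × 1.008 = 9.072
  N: 1 × 14.007 = 14.007
Sum: 7×12.011 + 9×1.008 + 1×14.007 = 107.156 → 107.16 g/mol.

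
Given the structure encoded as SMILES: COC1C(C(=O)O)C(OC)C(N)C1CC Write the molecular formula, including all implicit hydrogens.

C10H19NO4

Walk through each heavy atom and fill implicit hydrogens from standard valence (C 4, N 3, O 2, S 2, halogen 1):
  atom 1: C, bond orders sum to 1 (valence 4) → 3 H
  atom 2: O, bond orders sum to 2 (valence 2) → 0 H
  atom 3: C, bond orders sum to 3 (valence 4) → 1 H
  atom 4: C, bond orders sum to 3 (valence 4) → 1 H
  atom 5: C, bond orders sum to 4 (valence 4) → 0 H
  atom 6: O, bond orders sum to 2 (valence 2) → 0 H
  atom 7: O, bond orders sum to 1 (valence 2) → 1 H
  atom 8: C, bond orders sum to 3 (valence 4) → 1 H
  atom 9: O, bond orders sum to 2 (valence 2) → 0 H
  atom 10: C, bond orders sum to 1 (valence 4) → 3 H
  atom 11: C, bond orders sum to 3 (valence 4) → 1 H
  atom 12: N, bond orders sum to 1 (valence 3) → 2 H
  atom 13: C, bond orders sum to 3 (valence 4) → 1 H
  atom 14: C, bond orders sum to 2 (valence 4) → 2 H
  atom 15: C, bond orders sum to 1 (valence 4) → 3 H
Totals → C:10, H:19, N:1, O:4.
In Hill order: C10H19NO4.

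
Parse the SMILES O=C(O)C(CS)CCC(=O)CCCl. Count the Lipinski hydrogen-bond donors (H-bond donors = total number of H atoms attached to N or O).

Donors: find every N or O and count the H atoms it carries.
  atom 1 (O): bond orders sum to 2 → 0 H
  atom 3 (O): bond orders sum to 1 → 1 H
  atom 10 (O): bond orders sum to 2 → 0 H
Lipinski HBD = 1.

1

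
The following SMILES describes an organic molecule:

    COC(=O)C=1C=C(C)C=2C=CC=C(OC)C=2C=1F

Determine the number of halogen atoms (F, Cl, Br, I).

Halogen atoms appear at heavy-atom position 18 (1×F).
Other groups present: 1 ester, 1 ether.
Halogen count: 1.

1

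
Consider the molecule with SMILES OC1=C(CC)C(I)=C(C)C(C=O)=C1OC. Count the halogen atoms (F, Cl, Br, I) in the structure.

Halogen atoms appear at heavy-atom position 7 (1×I).
Other groups present: 1 aldehyde, 1 ether, 1 hydroxyl.
Halogen count: 1.

1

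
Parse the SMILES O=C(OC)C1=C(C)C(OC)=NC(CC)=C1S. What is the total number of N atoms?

1

Scan the SMILES for N atoms (remember two-letter symbols like Cl and Br are single atoms).
Nitrogen count: 1.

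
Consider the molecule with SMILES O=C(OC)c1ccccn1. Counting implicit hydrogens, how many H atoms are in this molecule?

7

Walk through each heavy atom and fill implicit hydrogens from standard valence (C 4, N 3, O 2, S 2, halogen 1); for lowercase aromatic atoms, an aromatic c carries 1 H when it has two neighbours and 0 H with three, and aromatic n carries 0 H:
  atom 1: O, bond orders sum to 2 (valence 2) → 0 H
  atom 2: C, bond orders sum to 4 (valence 4) → 0 H
  atom 3: O, bond orders sum to 2 (valence 2) → 0 H
  atom 4: C, bond orders sum to 1 (valence 4) → 3 H
  atom 5: aromatic c, 3 neighbours → 0 H
  atom 6: aromatic c, 2 neighbours → 1 H
  atom 7: aromatic c, 2 neighbours → 1 H
  atom 8: aromatic c, 2 neighbours → 1 H
  atom 9: aromatic c, 2 neighbours → 1 H
  atom 10: aromatic n, 2 neighbours → 0 H
Total hydrogens: 7.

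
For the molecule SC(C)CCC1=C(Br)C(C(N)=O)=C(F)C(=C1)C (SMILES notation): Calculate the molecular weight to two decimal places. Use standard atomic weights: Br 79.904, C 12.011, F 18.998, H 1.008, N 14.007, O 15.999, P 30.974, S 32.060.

First, the molecular formula is C12H15BrFNOS (counting implicit H from valence).
  Br: 1 × 79.904 = 79.904
  C: 12 × 12.011 = 144.132
  F: 1 × 18.998 = 18.998
  H: 15 × 1.008 = 15.120
  N: 1 × 14.007 = 14.007
  O: 1 × 15.999 = 15.999
  S: 1 × 32.060 = 32.060
Sum: 1×79.904 + 12×12.011 + 1×18.998 + 15×1.008 + 1×14.007 + 1×15.999 + 1×32.060 = 320.220 → 320.22 g/mol.

320.22 g/mol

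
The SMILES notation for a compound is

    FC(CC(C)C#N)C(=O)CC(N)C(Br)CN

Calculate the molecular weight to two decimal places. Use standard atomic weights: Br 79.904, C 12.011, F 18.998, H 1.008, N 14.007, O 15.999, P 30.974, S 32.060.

First, the molecular formula is C10H17BrFN3O (counting implicit H from valence).
  Br: 1 × 79.904 = 79.904
  C: 10 × 12.011 = 120.110
  F: 1 × 18.998 = 18.998
  H: 17 × 1.008 = 17.136
  N: 3 × 14.007 = 42.021
  O: 1 × 15.999 = 15.999
Sum: 1×79.904 + 10×12.011 + 1×18.998 + 17×1.008 + 3×14.007 + 1×15.999 = 294.168 → 294.17 g/mol.

294.17 g/mol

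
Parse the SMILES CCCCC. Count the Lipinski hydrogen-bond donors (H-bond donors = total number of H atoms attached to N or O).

0

Donors: find every N or O and count the H atoms it carries.
  (no N or O atoms present)
Lipinski HBD = 0.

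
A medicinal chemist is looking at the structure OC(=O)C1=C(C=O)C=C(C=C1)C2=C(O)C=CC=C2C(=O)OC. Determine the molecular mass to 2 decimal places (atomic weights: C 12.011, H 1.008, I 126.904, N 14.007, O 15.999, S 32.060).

300.27 g/mol

First, the molecular formula is C16H12O6 (counting implicit H from valence).
  C: 16 × 12.011 = 192.176
  H: 12 × 1.008 = 12.096
  O: 6 × 15.999 = 95.994
Sum: 16×12.011 + 12×1.008 + 6×15.999 = 300.266 → 300.27 g/mol.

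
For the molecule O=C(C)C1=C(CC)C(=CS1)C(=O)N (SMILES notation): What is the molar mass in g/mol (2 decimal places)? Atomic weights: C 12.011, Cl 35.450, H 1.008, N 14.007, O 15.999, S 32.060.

197.25 g/mol

First, the molecular formula is C9H11NO2S (counting implicit H from valence).
  C: 9 × 12.011 = 108.099
  H: 11 × 1.008 = 11.088
  N: 1 × 14.007 = 14.007
  O: 2 × 15.999 = 31.998
  S: 1 × 32.060 = 32.060
Sum: 9×12.011 + 11×1.008 + 1×14.007 + 2×15.999 + 1×32.060 = 197.252 → 197.25 g/mol.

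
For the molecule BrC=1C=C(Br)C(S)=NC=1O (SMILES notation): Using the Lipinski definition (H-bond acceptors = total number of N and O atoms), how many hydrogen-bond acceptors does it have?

N atoms: 1; O atoms: 1.
Lipinski HBA = 1 + 1 = 2.

2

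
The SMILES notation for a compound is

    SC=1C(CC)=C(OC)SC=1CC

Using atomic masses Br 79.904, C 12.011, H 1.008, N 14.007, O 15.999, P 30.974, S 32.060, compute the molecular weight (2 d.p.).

202.33 g/mol

First, the molecular formula is C9H14OS2 (counting implicit H from valence).
  C: 9 × 12.011 = 108.099
  H: 14 × 1.008 = 14.112
  O: 1 × 15.999 = 15.999
  S: 2 × 32.060 = 64.120
Sum: 9×12.011 + 14×1.008 + 1×15.999 + 2×32.060 = 202.330 → 202.33 g/mol.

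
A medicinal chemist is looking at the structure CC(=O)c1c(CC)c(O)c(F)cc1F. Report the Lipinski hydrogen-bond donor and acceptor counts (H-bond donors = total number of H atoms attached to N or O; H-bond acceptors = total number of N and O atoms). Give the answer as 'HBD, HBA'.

Donors: find every N or O and count the H atoms it carries.
  atom 3 (O): bond orders sum to 2 → 0 H
  atom 9 (O): bond orders sum to 1 → 1 H
Lipinski HBD = 1.
Acceptors: N atoms = 0, O atoms = 2 → HBA = 2.

1, 2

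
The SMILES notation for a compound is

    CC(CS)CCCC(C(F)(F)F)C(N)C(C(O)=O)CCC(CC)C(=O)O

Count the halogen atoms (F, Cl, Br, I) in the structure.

Halogen atoms appear at heavy-atom positions 10, 11, 12 (3×F).
Other groups present: 2 carboxylic acid, 1 primary amine, 1 thiol.
Halogen count: 3.

3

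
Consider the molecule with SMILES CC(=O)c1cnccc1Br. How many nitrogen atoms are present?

1

Scan the SMILES for N atoms (remember two-letter symbols like Cl and Br are single atoms).
Nitrogen count: 1.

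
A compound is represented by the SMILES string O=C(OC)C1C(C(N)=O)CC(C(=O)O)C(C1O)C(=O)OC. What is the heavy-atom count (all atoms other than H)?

21

Every atom symbol written in the SMILES (organic subset) is one heavy atom; implicit H are not written.
Heavy atoms by element → C:12, N:1, O:8.
Total: 21.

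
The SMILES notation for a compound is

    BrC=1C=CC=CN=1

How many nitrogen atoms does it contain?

Scan the SMILES for N atoms (remember two-letter symbols like Cl and Br are single atoms).
Nitrogen count: 1.

1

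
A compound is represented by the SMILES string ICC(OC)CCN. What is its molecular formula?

C5H12INO

Walk through each heavy atom and fill implicit hydrogens from standard valence (C 4, N 3, O 2, S 2, halogen 1):
  atom 1: I (halogen, monovalent) → 0 H
  atom 2: C, bond orders sum to 2 (valence 4) → 2 H
  atom 3: C, bond orders sum to 3 (valence 4) → 1 H
  atom 4: O, bond orders sum to 2 (valence 2) → 0 H
  atom 5: C, bond orders sum to 1 (valence 4) → 3 H
  atom 6: C, bond orders sum to 2 (valence 4) → 2 H
  atom 7: C, bond orders sum to 2 (valence 4) → 2 H
  atom 8: N, bond orders sum to 1 (valence 3) → 2 H
Totals → C:5, H:12, I:1, N:1, O:1.
In Hill order: C5H12INO.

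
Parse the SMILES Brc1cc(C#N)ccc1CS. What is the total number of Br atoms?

Scan the SMILES for Br atoms (remember two-letter symbols like Cl and Br are single atoms).
Bromine count: 1.

1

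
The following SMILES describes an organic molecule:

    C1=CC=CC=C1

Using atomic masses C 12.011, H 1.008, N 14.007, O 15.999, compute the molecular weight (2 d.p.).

78.11 g/mol

First, the molecular formula is C6H6 (counting implicit H from valence).
  C: 6 × 12.011 = 72.066
  H: 6 × 1.008 = 6.048
Sum: 6×12.011 + 6×1.008 = 78.114 → 78.11 g/mol.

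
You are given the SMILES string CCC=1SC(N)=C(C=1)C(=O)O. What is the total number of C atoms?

7

Count every carbon token in the SMILES (each C, including those in ring-closure positions and inside branches).
Carbon count: 7.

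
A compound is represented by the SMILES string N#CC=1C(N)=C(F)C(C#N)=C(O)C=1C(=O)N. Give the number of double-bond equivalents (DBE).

9

Degree of unsaturation = (number of rings) + (number of π bonds).
Ring closures in the SMILES: 1.
π bonds: 4 double bonds (each 1 DoU), 2 triple bonds (each 2 DoU) → 8 DoU from unsaturation.
Total DoU = 1 + 8 = 9.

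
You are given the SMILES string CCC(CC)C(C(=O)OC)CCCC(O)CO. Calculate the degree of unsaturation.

1

Degree of unsaturation = (number of rings) + (number of π bonds).
Ring closures in the SMILES: 0.
π bonds: 1 double bond (each 1 DoU) → 1 DoU from unsaturation.
Total DoU = 0 + 1 = 1.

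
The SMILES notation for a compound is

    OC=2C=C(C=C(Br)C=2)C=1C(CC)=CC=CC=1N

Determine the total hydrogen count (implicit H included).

14

Walk through each heavy atom and fill implicit hydrogens from standard valence (C 4, N 3, O 2, S 2, halogen 1):
  atom 1: O, bond orders sum to 1 (valence 2) → 1 H
  atom 2: C, bond orders sum to 4 (valence 4) → 0 H
  atom 3: C, bond orders sum to 3 (valence 4) → 1 H
  atom 4: C, bond orders sum to 4 (valence 4) → 0 H
  atom 5: C, bond orders sum to 3 (valence 4) → 1 H
  atom 6: C, bond orders sum to 4 (valence 4) → 0 H
  atom 7: Br (halogen, monovalent) → 0 H
  atom 8: C, bond orders sum to 3 (valence 4) → 1 H
  atom 9: C, bond orders sum to 4 (valence 4) → 0 H
  atom 10: C, bond orders sum to 4 (valence 4) → 0 H
  atom 11: C, bond orders sum to 2 (valence 4) → 2 H
  atom 12: C, bond orders sum to 1 (valence 4) → 3 H
  atom 13: C, bond orders sum to 3 (valence 4) → 1 H
  atom 14: C, bond orders sum to 3 (valence 4) → 1 H
  atom 15: C, bond orders sum to 3 (valence 4) → 1 H
  atom 16: C, bond orders sum to 4 (valence 4) → 0 H
  atom 17: N, bond orders sum to 1 (valence 3) → 2 H
Total hydrogens: 14.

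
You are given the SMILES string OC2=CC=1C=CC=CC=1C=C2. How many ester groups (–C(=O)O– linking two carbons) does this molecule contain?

Scan the SMILES for the ester motif — none present.
Groups that are present: 1 hydroxyl.

0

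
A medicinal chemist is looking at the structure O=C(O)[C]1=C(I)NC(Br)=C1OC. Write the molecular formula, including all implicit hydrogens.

Walk through each heavy atom and fill implicit hydrogens from standard valence (C 4, N 3, O 2, S 2, halogen 1):
  atom 1: O, bond orders sum to 2 (valence 2) → 0 H
  atom 2: C, bond orders sum to 4 (valence 4) → 0 H
  atom 3: O, bond orders sum to 1 (valence 2) → 1 H
  atom 4: C with explicit H count 0
  atom 5: C, bond orders sum to 4 (valence 4) → 0 H
  atom 6: I (halogen, monovalent) → 0 H
  atom 7: N, bond orders sum to 2 (valence 3) → 1 H
  atom 8: C, bond orders sum to 4 (valence 4) → 0 H
  atom 9: Br (halogen, monovalent) → 0 H
  atom 10: C, bond orders sum to 4 (valence 4) → 0 H
  atom 11: O, bond orders sum to 2 (valence 2) → 0 H
  atom 12: C, bond orders sum to 1 (valence 4) → 3 H
Totals → C:6, H:5, Br:1, I:1, N:1, O:3.

C6H5BrINO3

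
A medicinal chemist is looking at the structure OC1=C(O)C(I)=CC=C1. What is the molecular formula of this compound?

Walk through each heavy atom and fill implicit hydrogens from standard valence (C 4, N 3, O 2, S 2, halogen 1):
  atom 1: O, bond orders sum to 1 (valence 2) → 1 H
  atom 2: C, bond orders sum to 4 (valence 4) → 0 H
  atom 3: C, bond orders sum to 4 (valence 4) → 0 H
  atom 4: O, bond orders sum to 1 (valence 2) → 1 H
  atom 5: C, bond orders sum to 4 (valence 4) → 0 H
  atom 6: I (halogen, monovalent) → 0 H
  atom 7: C, bond orders sum to 3 (valence 4) → 1 H
  atom 8: C, bond orders sum to 3 (valence 4) → 1 H
  atom 9: C, bond orders sum to 3 (valence 4) → 1 H
Totals → C:6, H:5, I:1, O:2.
In Hill order: C6H5IO2.

C6H5IO2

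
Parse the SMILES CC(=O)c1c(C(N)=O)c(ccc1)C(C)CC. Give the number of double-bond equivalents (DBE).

6

Molecular formula: C13H17NO2.
DoU = (2C + 2 + N − H − X) / 2, where X is the halogen count and O/S are ignored.
    = (2·13 + 2 + 1 − 17 − 0) / 2 = 12 / 2 = 6.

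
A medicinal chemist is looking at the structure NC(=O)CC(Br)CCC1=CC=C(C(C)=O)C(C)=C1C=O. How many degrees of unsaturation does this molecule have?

7

Molecular formula: C15H18BrNO3.
DoU = (2C + 2 + N − H − X) / 2, where X is the halogen count and O/S are ignored.
    = (2·15 + 2 + 1 − 18 − 1) / 2 = 14 / 2 = 7.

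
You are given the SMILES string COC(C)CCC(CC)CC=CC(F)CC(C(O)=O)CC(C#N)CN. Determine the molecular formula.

C19H33FN2O3

Walk through each heavy atom and fill implicit hydrogens from standard valence (C 4, N 3, O 2, S 2, halogen 1):
  atom 1: C, bond orders sum to 1 (valence 4) → 3 H
  atom 2: O, bond orders sum to 2 (valence 2) → 0 H
  atom 3: C, bond orders sum to 3 (valence 4) → 1 H
  atom 4: C, bond orders sum to 1 (valence 4) → 3 H
  atom 5: C, bond orders sum to 2 (valence 4) → 2 H
  atom 6: C, bond orders sum to 2 (valence 4) → 2 H
  atom 7: C, bond orders sum to 3 (valence 4) → 1 H
  atom 8: C, bond orders sum to 2 (valence 4) → 2 H
  atom 9: C, bond orders sum to 1 (valence 4) → 3 H
  atom 10: C, bond orders sum to 2 (valence 4) → 2 H
  atom 11: C, bond orders sum to 3 (valence 4) → 1 H
  atom 12: C, bond orders sum to 3 (valence 4) → 1 H
  atom 13: C, bond orders sum to 3 (valence 4) → 1 H
  atom 14: F (halogen, monovalent) → 0 H
  atom 15: C, bond orders sum to 2 (valence 4) → 2 H
  atom 16: C, bond orders sum to 3 (valence 4) → 1 H
  atom 17: C, bond orders sum to 4 (valence 4) → 0 H
  atom 18: O, bond orders sum to 1 (valence 2) → 1 H
  atom 19: O, bond orders sum to 2 (valence 2) → 0 H
  atom 20: C, bond orders sum to 2 (valence 4) → 2 H
  atom 21: C, bond orders sum to 3 (valence 4) → 1 H
  atom 22: C, bond orders sum to 4 (valence 4) → 0 H
  atom 23: N, bond orders sum to 3 (valence 3) → 0 H
  atom 24: C, bond orders sum to 2 (valence 4) → 2 H
  atom 25: N, bond orders sum to 1 (valence 3) → 2 H
Totals → C:19, H:33, F:1, N:2, O:3.
In Hill order: C19H33FN2O3.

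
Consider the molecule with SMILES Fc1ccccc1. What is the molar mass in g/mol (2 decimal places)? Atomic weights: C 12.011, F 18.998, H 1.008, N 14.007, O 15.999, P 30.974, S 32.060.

96.10 g/mol

First, the molecular formula is C6H5F (counting implicit H from valence).
  C: 6 × 12.011 = 72.066
  F: 1 × 18.998 = 18.998
  H: 5 × 1.008 = 5.040
Sum: 6×12.011 + 1×18.998 + 5×1.008 = 96.104 → 96.10 g/mol.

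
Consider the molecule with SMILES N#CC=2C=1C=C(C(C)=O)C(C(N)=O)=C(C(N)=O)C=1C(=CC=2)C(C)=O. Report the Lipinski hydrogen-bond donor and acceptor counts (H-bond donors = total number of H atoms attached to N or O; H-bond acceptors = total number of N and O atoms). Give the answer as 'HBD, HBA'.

4, 7

Donors: find every N or O and count the H atoms it carries.
  atom 1 (N): bond orders sum to 3 → 0 H
  atom 9 (O): bond orders sum to 2 → 0 H
  atom 12 (N): bond orders sum to 1 → 2 H
  atom 13 (O): bond orders sum to 2 → 0 H
  atom 16 (N): bond orders sum to 1 → 2 H
  atom 17 (O): bond orders sum to 2 → 0 H
  atom 24 (O): bond orders sum to 2 → 0 H
Lipinski HBD = 4.
Acceptors: N atoms = 3, O atoms = 4 → HBA = 7.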